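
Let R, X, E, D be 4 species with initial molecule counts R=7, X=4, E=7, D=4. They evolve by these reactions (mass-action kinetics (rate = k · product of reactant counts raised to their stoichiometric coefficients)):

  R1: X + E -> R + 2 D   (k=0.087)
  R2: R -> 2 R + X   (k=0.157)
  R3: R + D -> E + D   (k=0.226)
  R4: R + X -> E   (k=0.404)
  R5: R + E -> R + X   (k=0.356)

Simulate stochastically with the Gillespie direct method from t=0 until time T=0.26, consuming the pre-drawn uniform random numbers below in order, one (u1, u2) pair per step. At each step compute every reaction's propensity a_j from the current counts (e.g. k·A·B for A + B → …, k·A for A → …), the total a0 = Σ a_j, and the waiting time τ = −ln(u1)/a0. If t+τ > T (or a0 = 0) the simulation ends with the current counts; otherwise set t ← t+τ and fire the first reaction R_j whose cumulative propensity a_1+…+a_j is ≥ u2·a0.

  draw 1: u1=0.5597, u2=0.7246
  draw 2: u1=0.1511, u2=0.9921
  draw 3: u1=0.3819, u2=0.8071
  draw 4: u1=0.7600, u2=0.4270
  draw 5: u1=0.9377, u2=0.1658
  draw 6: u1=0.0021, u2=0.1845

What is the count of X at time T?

X at T = 6

t=0.000: R=7 X=4 E=7 D=4
Draw 1: a1=2.436, a2=1.099, a3=6.328, a4=11.312, a5=17.444, a0=38.619; τ=−ln(0.5597)/38.619=0.015 → t=0.015; u2·a0=0.7246·38.619=27.983; a1+…+a4=21.175 < 27.983 ≤ a1+…+a5=38.619 → R5 fires; R=7 X=5 E=6 D=4
Draw 2: a1=2.610, a2=1.099, a3=6.328, a4=14.140, a5=14.952, a0=39.129; τ=−ln(0.1511)/39.129=0.048 → t=0.063; u2·a0=0.9921·39.129=38.820; a1+…+a4=24.177 < 38.820 ≤ a1+…+a5=39.129 → R5 fires; R=7 X=6 E=5 D=4
Draw 3: a1=2.610, a2=1.099, a3=6.328, a4=16.968, a5=12.460, a0=39.465; τ=−ln(0.3819)/39.465=0.024 → t=0.088; u2·a0=0.8071·39.465=31.852; a1+…+a4=27.005 < 31.852 ≤ a1+…+a5=39.465 → R5 fires; R=7 X=7 E=4 D=4
Draw 4: a1=2.436, a2=1.099, a3=6.328, a4=19.796, a5=9.968, a0=39.627; τ=−ln(0.7600)/39.627=0.007 → t=0.095; u2·a0=0.4270·39.627=16.921; a1+…+a3=9.863 < 16.921 ≤ a1+…+a4=29.659 → R4 fires; R=6 X=6 E=5 D=4
Draw 5: a1=2.610, a2=0.942, a3=5.424, a4=14.544, a5=10.680, a0=34.200; τ=−ln(0.9377)/34.200=0.002 → t=0.097; u2·a0=0.1658·34.200=5.670; a1+a2=3.552 < 5.670 ≤ a1+…+a3=8.976 → R3 fires; R=5 X=6 E=6 D=4
Draw 6: a1=3.132, a2=0.785, a3=4.520, a4=12.120, a5=10.680, a0=31.237; τ=−ln(0.0021)/31.237=0.197 → t=0.294 > T=0.26: stop.
Read off X at T=0.26: 6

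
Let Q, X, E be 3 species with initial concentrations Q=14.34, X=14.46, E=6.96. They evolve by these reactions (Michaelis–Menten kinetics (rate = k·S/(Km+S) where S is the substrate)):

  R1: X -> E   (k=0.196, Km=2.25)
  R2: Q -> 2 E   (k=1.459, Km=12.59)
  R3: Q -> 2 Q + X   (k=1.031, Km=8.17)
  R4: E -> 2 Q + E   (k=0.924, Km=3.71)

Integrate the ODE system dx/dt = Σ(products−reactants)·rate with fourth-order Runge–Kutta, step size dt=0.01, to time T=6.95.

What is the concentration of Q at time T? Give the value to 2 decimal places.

RK4 with dt=0.01: 695 steps to T=6.95. Trajectory (selected grid times):
t=0.00: Q=14.34 X=14.46 E=6.96
t=0.77: Q=15.20 X=14.84 E=8.30
t=1.54: Q=16.11 X=15.23 E=9.68
t=2.32: Q=17.06 X=15.64 E=11.11
t=3.09: Q=18.03 X=16.05 E=12.55
t=3.86: Q=19.03 X=16.46 E=14.02
t=4.63: Q=20.04 X=16.89 E=15.52
t=5.41: Q=21.08 X=17.33 E=17.06
t=6.18: Q=22.13 X=17.77 E=18.62
t=6.95: Q=23.18 X=18.22 E=20.19
Read off Q at T=6.95: 23.18

Q at T = 23.18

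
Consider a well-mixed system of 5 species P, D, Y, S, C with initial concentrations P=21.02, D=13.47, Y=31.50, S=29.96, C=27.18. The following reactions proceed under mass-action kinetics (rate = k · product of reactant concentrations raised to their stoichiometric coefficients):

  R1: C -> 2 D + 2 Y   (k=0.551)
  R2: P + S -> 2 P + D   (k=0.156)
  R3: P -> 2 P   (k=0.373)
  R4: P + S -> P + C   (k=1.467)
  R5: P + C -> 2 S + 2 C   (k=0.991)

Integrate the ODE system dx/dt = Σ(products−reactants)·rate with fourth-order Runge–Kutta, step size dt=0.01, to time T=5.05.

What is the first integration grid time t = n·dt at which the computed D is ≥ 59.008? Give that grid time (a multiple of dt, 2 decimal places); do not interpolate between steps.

RK4 with dt=0.01: 505 steps to T=5.05. Trajectory (selected grid times):
t=0.00: P=21.02 D=13.47 Y=31.50 S=29.96 C=27.18
t=0.56: P=0.00 D=56.70 Y=71.90 S=48.60 C=57.61
t=0.59: P=0.00 D=58.59 Y=73.79 S=48.60 C=56.67
t=0.60: P=0.00 D=59.21 Y=74.41 S=48.60 C=56.36
t=1.12: P=0.00 D=87.29 Y=102.49 S=48.60 C=42.32
t=1.68: P=0.00 D=109.76 Y=124.96 S=48.60 C=31.08
t=2.24: P=0.00 D=126.27 Y=141.47 S=48.60 C=22.83
t=2.81: P=0.00 D=138.57 Y=153.77 S=48.60 C=16.68
t=3.37: P=0.00 D=147.43 Y=162.63 S=48.60 C=12.25
t=3.93: P=0.00 D=153.93 Y=169.13 S=48.60 C=9.00
t=4.49: P=0.00 D=158.71 Y=173.91 S=48.60 C=6.61
t=5.05: P=0.00 D=162.22 Y=177.42 S=48.60 C=4.85
D(0.59)=58.587 < 59.008 but D(0.60)=59.209 ≥ 59.008, so the first grid time is t=0.60.

Threshold first reached at t = 0.60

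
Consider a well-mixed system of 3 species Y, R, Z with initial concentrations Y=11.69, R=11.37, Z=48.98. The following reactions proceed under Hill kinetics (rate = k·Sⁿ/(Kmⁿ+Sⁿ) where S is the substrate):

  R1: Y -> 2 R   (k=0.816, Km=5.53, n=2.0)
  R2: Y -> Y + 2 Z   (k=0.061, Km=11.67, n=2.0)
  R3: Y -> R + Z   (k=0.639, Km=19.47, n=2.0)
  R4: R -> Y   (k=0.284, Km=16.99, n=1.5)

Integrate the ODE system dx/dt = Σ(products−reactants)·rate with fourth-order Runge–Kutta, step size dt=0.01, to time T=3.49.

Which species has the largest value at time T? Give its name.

RK4 with dt=0.01: 349 steps to T=3.49. Trajectory (selected grid times):
t=0.00: Y=11.69 R=11.37 Z=48.98
t=0.39: Y=11.41 R=11.91 Z=49.07
t=0.78: Y=11.13 R=12.45 Z=49.15
t=1.16: Y=10.87 R=12.96 Z=49.23
t=1.55: Y=10.60 R=13.47 Z=49.31
t=1.94: Y=10.34 R=13.98 Z=49.39
t=2.33: Y=10.09 R=14.48 Z=49.47
t=2.71: Y=9.85 R=14.95 Z=49.54
t=3.10: Y=9.61 R=15.44 Z=49.61
t=3.49: Y=9.38 R=15.91 Z=49.67
At T=3.49: Y=9.38 R=15.91 Z=49.67; the largest is Z.

Dominant species at T: Z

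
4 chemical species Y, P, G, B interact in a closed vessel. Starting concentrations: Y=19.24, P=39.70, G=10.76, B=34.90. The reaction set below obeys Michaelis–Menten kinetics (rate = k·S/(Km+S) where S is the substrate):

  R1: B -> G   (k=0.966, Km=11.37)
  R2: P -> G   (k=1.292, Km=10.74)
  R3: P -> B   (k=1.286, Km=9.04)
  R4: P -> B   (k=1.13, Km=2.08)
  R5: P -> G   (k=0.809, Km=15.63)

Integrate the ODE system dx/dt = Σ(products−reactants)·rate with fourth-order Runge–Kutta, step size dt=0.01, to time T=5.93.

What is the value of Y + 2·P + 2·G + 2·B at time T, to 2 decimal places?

Value at T = 189.96

Check how each reaction changes W = Y + 2·P + 2·G + 2·B (weight of products minus weight of reactants):
R1: B -> G: (2·1) − (2·1) = 2 − 2 = 0
R2: P -> G: (2·1) − (2·1) = 2 − 2 = 0
R3: P -> B: (2·1) − (2·1) = 2 − 2 = 0
R4: P -> B: (2·1) − (2·1) = 2 − 2 = 0
R5: P -> G: (2·1) − (2·1) = 2 − 2 = 0
Every reaction leaves W unchanged, so W is conserved and no simulation is needed: W(T) = W(0) = 19.24 + 2·39.70 + 2·10.76 + 2·34.90 = 189.96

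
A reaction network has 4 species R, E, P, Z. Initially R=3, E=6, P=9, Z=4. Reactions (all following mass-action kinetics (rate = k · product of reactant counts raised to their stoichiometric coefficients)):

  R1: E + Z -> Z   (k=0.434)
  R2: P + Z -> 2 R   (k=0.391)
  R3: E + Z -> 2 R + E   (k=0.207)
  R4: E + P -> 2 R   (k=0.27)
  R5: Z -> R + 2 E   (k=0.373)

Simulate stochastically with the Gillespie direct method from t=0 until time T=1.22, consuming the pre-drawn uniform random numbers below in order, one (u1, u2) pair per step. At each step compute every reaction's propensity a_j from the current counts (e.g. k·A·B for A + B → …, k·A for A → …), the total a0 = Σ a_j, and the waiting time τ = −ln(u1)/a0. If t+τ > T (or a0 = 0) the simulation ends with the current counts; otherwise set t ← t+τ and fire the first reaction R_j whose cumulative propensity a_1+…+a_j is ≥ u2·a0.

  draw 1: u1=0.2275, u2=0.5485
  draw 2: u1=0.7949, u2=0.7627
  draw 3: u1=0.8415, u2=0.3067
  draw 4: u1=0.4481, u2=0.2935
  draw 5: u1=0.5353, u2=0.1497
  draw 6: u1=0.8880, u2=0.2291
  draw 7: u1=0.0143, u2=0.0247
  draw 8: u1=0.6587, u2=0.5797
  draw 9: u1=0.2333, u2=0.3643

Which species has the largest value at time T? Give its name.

t=0.000: R=3 E=6 P=9 Z=4
Draw 1: a1=10.416, a2=14.076, a3=4.968, a4=14.580, a5=1.492, a0=45.532; τ=−ln(0.2275)/45.532=0.033 → t=0.033; u2·a0=0.5485·45.532=24.974; a1+a2=24.492 < 24.974 ≤ a1+…+a3=29.460 → R3 fires; R=5 E=6 P=9 Z=3
Draw 2: a1=7.812, a2=10.557, a3=3.726, a4=14.580, a5=1.119, a0=37.794; τ=−ln(0.7949)/37.794=0.006 → t=0.039; u2·a0=0.7627·37.794=28.825; a1+…+a3=22.095 < 28.825 ≤ a1+…+a4=36.675 → R4 fires; R=7 E=5 P=8 Z=3
Draw 3: a1=6.510, a2=9.384, a3=3.105, a4=10.800, a5=1.119, a0=30.918; τ=−ln(0.8415)/30.918=0.006 → t=0.044; u2·a0=0.3067·30.918=9.483; a1=6.510 < 9.483 ≤ a1+a2=15.894 → R2 fires; R=9 E=5 P=7 Z=2
Draw 4: a1=4.340, a2=5.474, a3=2.070, a4=9.450, a5=0.746, a0=22.080; τ=−ln(0.4481)/22.080=0.036 → t=0.081; u2·a0=0.2935·22.080=6.480; a1=4.340 < 6.480 ≤ a1+a2=9.814 → R2 fires; R=11 E=5 P=6 Z=1
Draw 5: a1=2.170, a2=2.346, a3=1.035, a4=8.100, a5=0.373, a0=14.024; τ=−ln(0.5353)/14.024=0.045 → t=0.125; u2·a0=0.1497·14.024=2.099 ≤ a1=2.170 → R1 fires; R=11 E=4 P=6 Z=1
Draw 6: a1=1.736, a2=2.346, a3=0.828, a4=6.480, a5=0.373, a0=11.763; τ=−ln(0.8880)/11.763=0.010 → t=0.135; u2·a0=0.2291·11.763=2.695; a1=1.736 < 2.695 ≤ a1+a2=4.082 → R2 fires; R=13 E=4 P=5 Z=0
Draw 7: a1=0.000, a2=0.000, a3=0.000, a4=5.400, a5=0.000, a0=5.400; τ=−ln(0.0143)/5.400=0.787 → t=0.922; u2·a0=0.0247·5.400=0.133; a1+…+a3=0.000 < 0.133 ≤ a1+…+a4=5.400 → R4 fires; R=15 E=3 P=4 Z=0
Draw 8: a1=0.000, a2=0.000, a3=0.000, a4=3.240, a5=0.000, a0=3.240; τ=−ln(0.6587)/3.240=0.129 → t=1.051; u2·a0=0.5797·3.240=1.878; a1+…+a3=0.000 < 1.878 ≤ a1+…+a4=3.240 → R4 fires; R=17 E=2 P=3 Z=0
Draw 9: a1=0.000, a2=0.000, a3=0.000, a4=1.620, a5=0.000, a0=1.620; τ=−ln(0.2333)/1.620=0.898 → t=1.949 > T=1.22: stop.
At T=1.22: R=17 E=2 P=3 Z=0; the largest is R.

Dominant species at T: R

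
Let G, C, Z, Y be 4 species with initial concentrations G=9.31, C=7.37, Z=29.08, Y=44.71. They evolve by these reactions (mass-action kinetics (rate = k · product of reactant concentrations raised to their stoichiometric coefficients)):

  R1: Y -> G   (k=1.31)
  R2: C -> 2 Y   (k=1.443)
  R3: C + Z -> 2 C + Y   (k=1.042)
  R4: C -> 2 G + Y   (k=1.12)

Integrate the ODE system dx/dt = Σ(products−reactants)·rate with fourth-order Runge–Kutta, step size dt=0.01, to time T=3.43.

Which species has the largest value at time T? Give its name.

RK4 with dt=0.01: 343 steps to T=3.43. Trajectory (selected grid times):
t=0.00: G=9.31 C=7.37 Z=29.08 Y=44.71
t=0.38: G=62.21 C=15.55 Z=0.01 Y=71.79
t=0.76: G=102.51 C=5.88 Z=0.00 Y=55.10
t=1.14: G=128.70 C=2.22 Z=0.00 Y=37.82
t=1.52: G=145.26 C=0.84 Z=0.00 Y=24.62
t=1.91: G=155.78 C=0.31 Z=0.00 Y=15.39
t=2.29: G=162.06 C=0.12 Z=0.00 Y=9.58
t=2.67: G=165.91 C=0.04 Z=0.00 Y=5.91
t=3.05: G=168.26 C=0.02 Z=0.00 Y=3.63
t=3.43: G=169.70 C=0.01 Z=0.00 Y=2.22
At T=3.43: G=169.70 C=0.01 Z=0.00 Y=2.22; the largest is G.

Dominant species at T: G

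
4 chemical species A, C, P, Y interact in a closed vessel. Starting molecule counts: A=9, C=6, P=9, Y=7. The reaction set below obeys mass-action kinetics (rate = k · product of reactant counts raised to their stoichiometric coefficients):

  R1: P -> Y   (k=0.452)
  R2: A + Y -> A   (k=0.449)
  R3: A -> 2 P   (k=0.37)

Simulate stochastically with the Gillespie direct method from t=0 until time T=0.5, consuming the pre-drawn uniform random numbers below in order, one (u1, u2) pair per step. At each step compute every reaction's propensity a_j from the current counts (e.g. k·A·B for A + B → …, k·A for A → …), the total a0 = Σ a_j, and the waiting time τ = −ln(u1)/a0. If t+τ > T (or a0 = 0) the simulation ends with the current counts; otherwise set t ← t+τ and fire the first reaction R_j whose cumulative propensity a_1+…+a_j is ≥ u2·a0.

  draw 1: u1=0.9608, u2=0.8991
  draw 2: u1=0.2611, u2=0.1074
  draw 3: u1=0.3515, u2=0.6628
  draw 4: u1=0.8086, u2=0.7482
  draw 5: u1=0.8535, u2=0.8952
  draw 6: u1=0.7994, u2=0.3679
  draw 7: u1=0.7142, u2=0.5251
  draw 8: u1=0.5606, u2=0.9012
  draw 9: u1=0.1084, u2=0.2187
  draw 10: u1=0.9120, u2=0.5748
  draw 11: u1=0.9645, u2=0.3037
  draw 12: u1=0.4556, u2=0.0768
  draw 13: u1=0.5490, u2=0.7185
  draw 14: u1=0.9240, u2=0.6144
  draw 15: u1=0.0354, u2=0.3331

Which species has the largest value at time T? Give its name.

Dominant species at T: P

t=0.000: A=9 C=6 P=9 Y=7
Draw 1: a1=4.068, a2=28.287, a3=3.330, a0=35.685; τ=−ln(0.9608)/35.685=0.001 → t=0.001; u2·a0=0.8991·35.685=32.084; a1=4.068 < 32.084 ≤ a1+a2=32.355 → R2 fires; A=9 C=6 P=9 Y=6
Draw 2: a1=4.068, a2=24.246, a3=3.330, a0=31.644; τ=−ln(0.2611)/31.644=0.042 → t=0.044; u2·a0=0.1074·31.644=3.399 ≤ a1=4.068 → R1 fires; A=9 C=6 P=8 Y=7
Draw 3: a1=3.616, a2=28.287, a3=3.330, a0=35.233; τ=−ln(0.3515)/35.233=0.030 → t=0.073; u2·a0=0.6628·35.233=23.352; a1=3.616 < 23.352 ≤ a1+a2=31.903 → R2 fires; A=9 C=6 P=8 Y=6
Draw 4: a1=3.616, a2=24.246, a3=3.330, a0=31.192; τ=−ln(0.8086)/31.192=0.007 → t=0.080; u2·a0=0.7482·31.192=23.338; a1=3.616 < 23.338 ≤ a1+a2=27.862 → R2 fires; A=9 C=6 P=8 Y=5
Draw 5: a1=3.616, a2=20.205, a3=3.330, a0=27.151; τ=−ln(0.8535)/27.151=0.006 → t=0.086; u2·a0=0.8952·27.151=24.306; a1+a2=23.821 < 24.306 ≤ a1+…+a3=27.151 → R3 fires; A=8 C=6 P=10 Y=5
Draw 6: a1=4.520, a2=17.960, a3=2.960, a0=25.440; τ=−ln(0.7994)/25.440=0.009 → t=0.095; u2·a0=0.3679·25.440=9.359; a1=4.520 < 9.359 ≤ a1+a2=22.480 → R2 fires; A=8 C=6 P=10 Y=4
Draw 7: a1=4.520, a2=14.368, a3=2.960, a0=21.848; τ=−ln(0.7142)/21.848=0.015 → t=0.110; u2·a0=0.5251·21.848=11.472; a1=4.520 < 11.472 ≤ a1+a2=18.888 → R2 fires; A=8 C=6 P=10 Y=3
Draw 8: a1=4.520, a2=10.776, a3=2.960, a0=18.256; τ=−ln(0.5606)/18.256=0.032 → t=0.142; u2·a0=0.9012·18.256=16.452; a1+a2=15.296 < 16.452 ≤ a1+…+a3=18.256 → R3 fires; A=7 C=6 P=12 Y=3
Draw 9: a1=5.424, a2=9.429, a3=2.590, a0=17.443; τ=−ln(0.1084)/17.443=0.127 → t=0.269; u2·a0=0.2187·17.443=3.815 ≤ a1=5.424 → R1 fires; A=7 C=6 P=11 Y=4
Draw 10: a1=4.972, a2=12.572, a3=2.590, a0=20.134; τ=−ln(0.9120)/20.134=0.005 → t=0.274; u2·a0=0.5748·20.134=11.573; a1=4.972 < 11.573 ≤ a1+a2=17.544 → R2 fires; A=7 C=6 P=11 Y=3
Draw 11: a1=4.972, a2=9.429, a3=2.590, a0=16.991; τ=−ln(0.9645)/16.991=0.002 → t=0.276; u2·a0=0.3037·16.991=5.160; a1=4.972 < 5.160 ≤ a1+a2=14.401 → R2 fires; A=7 C=6 P=11 Y=2
Draw 12: a1=4.972, a2=6.286, a3=2.590, a0=13.848; τ=−ln(0.4556)/13.848=0.057 → t=0.333; u2·a0=0.0768·13.848=1.064 ≤ a1=4.972 → R1 fires; A=7 C=6 P=10 Y=3
Draw 13: a1=4.520, a2=9.429, a3=2.590, a0=16.539; τ=−ln(0.5490)/16.539=0.036 → t=0.369; u2·a0=0.7185·16.539=11.883; a1=4.520 < 11.883 ≤ a1+a2=13.949 → R2 fires; A=7 C=6 P=10 Y=2
Draw 14: a1=4.520, a2=6.286, a3=2.590, a0=13.396; τ=−ln(0.9240)/13.396=0.006 → t=0.375; u2·a0=0.6144·13.396=8.231; a1=4.520 < 8.231 ≤ a1+a2=10.806 → R2 fires; A=7 C=6 P=10 Y=1
Draw 15: a1=4.520, a2=3.143, a3=2.590, a0=10.253; τ=−ln(0.0354)/10.253=0.326 → t=0.701 > T=0.5: stop.
At T=0.5: A=7 C=6 P=10 Y=1; the largest is P.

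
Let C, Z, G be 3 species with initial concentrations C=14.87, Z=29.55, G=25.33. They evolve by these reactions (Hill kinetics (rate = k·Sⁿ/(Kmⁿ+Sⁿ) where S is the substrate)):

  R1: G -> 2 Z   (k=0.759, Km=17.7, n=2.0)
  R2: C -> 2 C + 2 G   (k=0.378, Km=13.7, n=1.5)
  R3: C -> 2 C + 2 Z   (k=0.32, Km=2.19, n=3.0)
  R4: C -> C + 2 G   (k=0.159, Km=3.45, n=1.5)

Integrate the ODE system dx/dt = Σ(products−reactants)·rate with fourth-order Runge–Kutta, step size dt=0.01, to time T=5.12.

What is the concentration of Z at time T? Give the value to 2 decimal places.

RK4 with dt=0.01: 512 steps to T=5.12. Trajectory (selected grid times):
t=0.00: C=14.87 Z=29.55 G=25.33
t=0.57: C=15.17 Z=30.50 G=25.43
t=1.14: C=15.47 Z=31.44 G=25.54
t=1.71: C=15.77 Z=32.39 G=25.65
t=2.28: C=16.07 Z=33.34 G=25.76
t=2.84: C=16.37 Z=34.28 G=25.87
t=3.41: C=16.67 Z=35.23 G=25.98
t=3.98: C=16.98 Z=36.19 G=26.10
t=4.55: C=17.28 Z=37.15 G=26.22
t=5.12: C=17.59 Z=38.11 G=26.35
Read off Z at T=5.12: 38.11

Z at T = 38.11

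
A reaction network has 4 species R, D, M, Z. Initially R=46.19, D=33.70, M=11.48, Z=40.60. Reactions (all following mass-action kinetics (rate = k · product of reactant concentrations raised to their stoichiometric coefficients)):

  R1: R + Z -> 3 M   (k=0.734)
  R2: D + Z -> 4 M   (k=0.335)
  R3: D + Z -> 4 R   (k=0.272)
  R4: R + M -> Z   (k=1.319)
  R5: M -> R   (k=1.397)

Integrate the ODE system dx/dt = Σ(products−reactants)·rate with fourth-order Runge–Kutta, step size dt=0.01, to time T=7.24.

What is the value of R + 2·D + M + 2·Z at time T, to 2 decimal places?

Value at T = 206.27

Check how each reaction changes W = R + 2·D + M + 2·Z (weight of products minus weight of reactants):
R1: R + Z -> 3 M: (1·3) − (1·1 + 2·1) = 3 − 3 = 0
R2: D + Z -> 4 M: (1·4) − (2·1 + 2·1) = 4 − 4 = 0
R3: D + Z -> 4 R: (1·4) − (2·1 + 2·1) = 4 − 4 = 0
R4: R + M -> Z: (2·1) − (1·1 + 1·1) = 2 − 2 = 0
R5: M -> R: (1·1) − (1·1) = 1 − 1 = 0
Every reaction leaves W unchanged, so W is conserved and no simulation is needed: W(T) = W(0) = 46.19 + 2·33.70 + 11.48 + 2·40.60 = 206.27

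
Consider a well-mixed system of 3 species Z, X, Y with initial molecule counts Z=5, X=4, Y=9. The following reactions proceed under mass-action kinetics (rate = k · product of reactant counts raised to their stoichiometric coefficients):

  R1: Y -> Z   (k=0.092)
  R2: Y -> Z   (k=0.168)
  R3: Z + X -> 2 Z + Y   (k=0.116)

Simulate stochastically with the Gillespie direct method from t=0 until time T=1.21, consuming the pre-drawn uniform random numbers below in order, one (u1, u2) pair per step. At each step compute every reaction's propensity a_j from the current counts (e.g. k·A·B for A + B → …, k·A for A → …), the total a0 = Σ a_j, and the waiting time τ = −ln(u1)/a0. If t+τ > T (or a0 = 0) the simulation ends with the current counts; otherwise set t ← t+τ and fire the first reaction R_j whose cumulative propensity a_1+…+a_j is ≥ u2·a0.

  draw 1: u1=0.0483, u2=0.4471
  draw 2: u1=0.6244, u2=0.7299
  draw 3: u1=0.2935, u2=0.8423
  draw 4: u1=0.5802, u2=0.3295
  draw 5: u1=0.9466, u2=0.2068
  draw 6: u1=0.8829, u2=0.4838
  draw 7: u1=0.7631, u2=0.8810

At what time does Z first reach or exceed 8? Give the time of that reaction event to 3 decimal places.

t=0.000: Z=5 X=4 Y=9
Draw 1: a1=0.828, a2=1.512, a3=2.320, a0=4.660; τ=−ln(0.0483)/4.660=0.650 → t=0.650; u2·a0=0.4471·4.660=2.083; a1=0.828 < 2.083 ≤ a1+a2=2.340 → R2 fires; Z=6 X=4 Y=8
Draw 2: a1=0.736, a2=1.344, a3=2.784, a0=4.864; τ=−ln(0.6244)/4.864=0.097 → t=0.747; u2·a0=0.7299·4.864=3.550; a1+a2=2.080 < 3.550 ≤ a1+…+a3=4.864 → R3 fires; Z=7 X=3 Y=9
Draw 3: a1=0.828, a2=1.512, a3=2.436, a0=4.776; τ=−ln(0.2935)/4.776=0.257 → t=1.004; u2·a0=0.8423·4.776=4.023; a1+a2=2.340 < 4.023 ≤ a1+…+a3=4.776 → R3 fires; Z=8 X=2 Y=10
Draw 4: a1=0.920, a2=1.680, a3=1.856, a0=4.456; τ=−ln(0.5802)/4.456=0.122 → t=1.126; u2·a0=0.3295·4.456=1.468; a1=0.920 < 1.468 ≤ a1+a2=2.600 → R2 fires; Z=9 X=2 Y=9
Draw 5: a1=0.828, a2=1.512, a3=2.088, a0=4.428; τ=−ln(0.9466)/4.428=0.012 → t=1.138; u2·a0=0.2068·4.428=0.916; a1=0.828 < 0.916 ≤ a1+a2=2.340 → R2 fires; Z=10 X=2 Y=8
Draw 6: a1=0.736, a2=1.344, a3=2.320, a0=4.400; τ=−ln(0.8829)/4.400=0.028 → t=1.167; u2·a0=0.4838·4.400=2.129; a1+a2=2.080 < 2.129 ≤ a1+…+a3=4.400 → R3 fires; Z=11 X=1 Y=9
Draw 7: a1=0.828, a2=1.512, a3=1.276, a0=3.616; τ=−ln(0.7631)/3.616=0.075 → t=1.241 > T=1.21: stop.
Z first becomes ≥ 8 when it reaches 8 at the event at t=1.004.

Threshold first reached at t = 1.004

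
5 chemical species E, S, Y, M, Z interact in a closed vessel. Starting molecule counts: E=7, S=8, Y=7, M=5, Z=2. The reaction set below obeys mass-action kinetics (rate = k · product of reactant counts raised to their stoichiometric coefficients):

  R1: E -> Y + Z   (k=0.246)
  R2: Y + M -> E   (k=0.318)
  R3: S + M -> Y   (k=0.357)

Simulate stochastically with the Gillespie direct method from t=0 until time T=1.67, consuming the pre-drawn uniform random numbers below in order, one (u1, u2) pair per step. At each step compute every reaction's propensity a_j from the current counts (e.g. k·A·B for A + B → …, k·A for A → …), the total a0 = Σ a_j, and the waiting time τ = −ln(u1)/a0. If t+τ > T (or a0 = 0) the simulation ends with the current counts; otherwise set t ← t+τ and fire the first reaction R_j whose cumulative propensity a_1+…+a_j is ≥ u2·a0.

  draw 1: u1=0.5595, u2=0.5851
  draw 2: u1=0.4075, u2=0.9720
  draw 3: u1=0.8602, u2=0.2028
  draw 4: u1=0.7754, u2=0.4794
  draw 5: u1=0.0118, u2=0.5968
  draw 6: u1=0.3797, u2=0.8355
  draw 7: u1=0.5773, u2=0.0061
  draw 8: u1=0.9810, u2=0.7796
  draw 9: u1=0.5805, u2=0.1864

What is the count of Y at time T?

t=0.000: E=7 S=8 Y=7 M=5 Z=2
Draw 1: a1=1.722, a2=11.130, a3=14.280, a0=27.132; τ=−ln(0.5595)/27.132=0.021 → t=0.021; u2·a0=0.5851·27.132=15.875; a1+a2=12.852 < 15.875 ≤ a1+…+a3=27.132 → R3 fires; E=7 S=7 Y=8 M=4 Z=2
Draw 2: a1=1.722, a2=10.176, a3=9.996, a0=21.894; τ=−ln(0.4075)/21.894=0.041 → t=0.062; u2·a0=0.9720·21.894=21.281; a1+a2=11.898 < 21.281 ≤ a1+…+a3=21.894 → R3 fires; E=7 S=6 Y=9 M=3 Z=2
Draw 3: a1=1.722, a2=8.586, a3=6.426, a0=16.734; τ=−ln(0.8602)/16.734=0.009 → t=0.071; u2·a0=0.2028·16.734=3.394; a1=1.722 < 3.394 ≤ a1+a2=10.308 → R2 fires; E=8 S=6 Y=8 M=2 Z=2
Draw 4: a1=1.968, a2=5.088, a3=4.284, a0=11.340; τ=−ln(0.7754)/11.340=0.022 → t=0.094; u2·a0=0.4794·11.340=5.436; a1=1.968 < 5.436 ≤ a1+a2=7.056 → R2 fires; E=9 S=6 Y=7 M=1 Z=2
Draw 5: a1=2.214, a2=2.226, a3=2.142, a0=6.582; τ=−ln(0.0118)/6.582=0.675 → t=0.768; u2·a0=0.5968·6.582=3.928; a1=2.214 < 3.928 ≤ a1+a2=4.440 → R2 fires; E=10 S=6 Y=6 M=0 Z=2
Draw 6: a1=2.460, a2=0.000, a3=0.000, a0=2.460; τ=−ln(0.3797)/2.460=0.394 → t=1.162; u2·a0=0.8355·2.460=2.055 ≤ a1=2.460 → R1 fires; E=9 S=6 Y=7 M=0 Z=3
Draw 7: a1=2.214, a2=0.000, a3=0.000, a0=2.214; τ=−ln(0.5773)/2.214=0.248 → t=1.410; u2·a0=0.0061·2.214=0.014 ≤ a1=2.214 → R1 fires; E=8 S=6 Y=8 M=0 Z=4
Draw 8: a1=1.968, a2=0.000, a3=0.000, a0=1.968; τ=−ln(0.9810)/1.968=0.010 → t=1.420; u2·a0=0.7796·1.968=1.534 ≤ a1=1.968 → R1 fires; E=7 S=6 Y=9 M=0 Z=5
Draw 9: a1=1.722, a2=0.000, a3=0.000, a0=1.722; τ=−ln(0.5805)/1.722=0.316 → t=1.736 > T=1.67: stop.
Read off Y at T=1.67: 9

Y at T = 9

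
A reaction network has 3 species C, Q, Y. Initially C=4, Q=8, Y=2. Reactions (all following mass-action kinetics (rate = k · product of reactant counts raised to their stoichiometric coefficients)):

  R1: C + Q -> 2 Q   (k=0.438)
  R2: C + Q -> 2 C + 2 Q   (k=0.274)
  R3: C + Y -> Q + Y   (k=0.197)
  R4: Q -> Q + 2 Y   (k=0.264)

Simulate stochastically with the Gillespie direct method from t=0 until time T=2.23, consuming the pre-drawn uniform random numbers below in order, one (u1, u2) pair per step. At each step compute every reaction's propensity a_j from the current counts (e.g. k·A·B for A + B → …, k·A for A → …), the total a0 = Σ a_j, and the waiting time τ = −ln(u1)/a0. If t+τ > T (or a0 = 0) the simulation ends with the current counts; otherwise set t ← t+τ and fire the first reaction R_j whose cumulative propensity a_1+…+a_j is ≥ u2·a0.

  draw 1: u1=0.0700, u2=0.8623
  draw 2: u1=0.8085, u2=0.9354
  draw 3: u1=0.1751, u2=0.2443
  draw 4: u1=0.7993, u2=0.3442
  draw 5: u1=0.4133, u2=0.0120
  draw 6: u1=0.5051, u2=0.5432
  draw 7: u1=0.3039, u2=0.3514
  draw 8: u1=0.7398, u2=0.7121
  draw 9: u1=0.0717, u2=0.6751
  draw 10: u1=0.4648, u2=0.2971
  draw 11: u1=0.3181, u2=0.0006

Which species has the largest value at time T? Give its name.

Dominant species at T: Y

t=0.000: C=4 Q=8 Y=2
Draw 1: a1=14.016, a2=8.768, a3=1.576, a4=2.112, a0=26.472; τ=−ln(0.0700)/26.472=0.100 → t=0.100; u2·a0=0.8623·26.472=22.827; a1+a2=22.784 < 22.827 ≤ a1+…+a3=24.360 → R3 fires; C=3 Q=9 Y=2
Draw 2: a1=11.826, a2=7.398, a3=1.182, a4=2.376, a0=22.782; τ=−ln(0.8085)/22.782=0.009 → t=0.110; u2·a0=0.9354·22.782=21.310; a1+…+a3=20.406 < 21.310 ≤ a1+…+a4=22.782 → R4 fires; C=3 Q=9 Y=4
Draw 3: a1=11.826, a2=7.398, a3=2.364, a4=2.376, a0=23.964; τ=−ln(0.1751)/23.964=0.073 → t=0.182; u2·a0=0.2443·23.964=5.854 ≤ a1=11.826 → R1 fires; C=2 Q=10 Y=4
Draw 4: a1=8.760, a2=5.480, a3=1.576, a4=2.640, a0=18.456; τ=−ln(0.7993)/18.456=0.012 → t=0.195; u2·a0=0.3442·18.456=6.353 ≤ a1=8.760 → R1 fires; C=1 Q=11 Y=4
Draw 5: a1=4.818, a2=3.014, a3=0.788, a4=2.904, a0=11.524; τ=−ln(0.4133)/11.524=0.077 → t=0.271; u2·a0=0.0120·11.524=0.138 ≤ a1=4.818 → R1 fires; C=0 Q=12 Y=4
Draw 6: a1=0.000, a2=0.000, a3=0.000, a4=3.168, a0=3.168; τ=−ln(0.5051)/3.168=0.216 → t=0.487; u2·a0=0.5432·3.168=1.721; a1+…+a3=0.000 < 1.721 ≤ a1+…+a4=3.168 → R4 fires; C=0 Q=12 Y=6
Draw 7: a1=0.000, a2=0.000, a3=0.000, a4=3.168, a0=3.168; τ=−ln(0.3039)/3.168=0.376 → t=0.863; u2·a0=0.3514·3.168=1.113; a1+…+a3=0.000 < 1.113 ≤ a1+…+a4=3.168 → R4 fires; C=0 Q=12 Y=8
Draw 8: a1=0.000, a2=0.000, a3=0.000, a4=3.168, a0=3.168; τ=−ln(0.7398)/3.168=0.095 → t=0.958; u2·a0=0.7121·3.168=2.256; a1+…+a3=0.000 < 2.256 ≤ a1+…+a4=3.168 → R4 fires; C=0 Q=12 Y=10
Draw 9: a1=0.000, a2=0.000, a3=0.000, a4=3.168, a0=3.168; τ=−ln(0.0717)/3.168=0.832 → t=1.790; u2·a0=0.6751·3.168=2.139; a1+…+a3=0.000 < 2.139 ≤ a1+…+a4=3.168 → R4 fires; C=0 Q=12 Y=12
Draw 10: a1=0.000, a2=0.000, a3=0.000, a4=3.168, a0=3.168; τ=−ln(0.4648)/3.168=0.242 → t=2.032; u2·a0=0.2971·3.168=0.941; a1+…+a3=0.000 < 0.941 ≤ a1+…+a4=3.168 → R4 fires; C=0 Q=12 Y=14
Draw 11: a1=0.000, a2=0.000, a3=0.000, a4=3.168, a0=3.168; τ=−ln(0.3181)/3.168=0.362 → t=2.393 > T=2.23: stop.
At T=2.23: C=0 Q=12 Y=14; the largest is Y.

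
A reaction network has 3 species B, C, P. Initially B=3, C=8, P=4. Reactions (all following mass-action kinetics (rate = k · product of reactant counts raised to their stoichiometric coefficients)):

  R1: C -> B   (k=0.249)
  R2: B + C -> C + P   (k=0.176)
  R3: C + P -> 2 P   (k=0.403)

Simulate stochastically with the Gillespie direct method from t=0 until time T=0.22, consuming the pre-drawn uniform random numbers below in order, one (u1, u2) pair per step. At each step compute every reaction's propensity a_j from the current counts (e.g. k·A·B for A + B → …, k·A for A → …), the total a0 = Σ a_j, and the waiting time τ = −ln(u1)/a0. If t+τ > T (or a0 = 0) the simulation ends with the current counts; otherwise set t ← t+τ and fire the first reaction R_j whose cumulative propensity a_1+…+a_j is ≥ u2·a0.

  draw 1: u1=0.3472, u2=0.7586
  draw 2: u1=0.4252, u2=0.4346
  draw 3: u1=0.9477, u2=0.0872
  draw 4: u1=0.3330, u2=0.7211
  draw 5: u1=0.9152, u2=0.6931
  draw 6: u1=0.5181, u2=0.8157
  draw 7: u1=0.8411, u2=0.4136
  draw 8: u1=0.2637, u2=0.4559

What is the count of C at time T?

t=0.000: B=3 C=8 P=4
Draw 1: a1=1.992, a2=4.224, a3=12.896, a0=19.112; τ=−ln(0.3472)/19.112=0.055 → t=0.055; u2·a0=0.7586·19.112=14.498; a1+a2=6.216 < 14.498 ≤ a1+…+a3=19.112 → R3 fires; B=3 C=7 P=5
Draw 2: a1=1.743, a2=3.696, a3=14.105, a0=19.544; τ=−ln(0.4252)/19.544=0.044 → t=0.099; u2·a0=0.4346·19.544=8.494; a1+a2=5.439 < 8.494 ≤ a1+…+a3=19.544 → R3 fires; B=3 C=6 P=6
Draw 3: a1=1.494, a2=3.168, a3=14.508, a0=19.170; τ=−ln(0.9477)/19.170=0.003 → t=0.102; u2·a0=0.0872·19.170=1.672; a1=1.494 < 1.672 ≤ a1+a2=4.662 → R2 fires; B=2 C=6 P=7
Draw 4: a1=1.494, a2=2.112, a3=16.926, a0=20.532; τ=−ln(0.3330)/20.532=0.054 → t=0.155; u2·a0=0.7211·20.532=14.806; a1+a2=3.606 < 14.806 ≤ a1+…+a3=20.532 → R3 fires; B=2 C=5 P=8
Draw 5: a1=1.245, a2=1.760, a3=16.120, a0=19.125; τ=−ln(0.9152)/19.125=0.005 → t=0.160; u2·a0=0.6931·19.125=13.256; a1+a2=3.005 < 13.256 ≤ a1+…+a3=19.125 → R3 fires; B=2 C=4 P=9
Draw 6: a1=0.996, a2=1.408, a3=14.508, a0=16.912; τ=−ln(0.5181)/16.912=0.039 → t=0.199; u2·a0=0.8157·16.912=13.795; a1+a2=2.404 < 13.795 ≤ a1+…+a3=16.912 → R3 fires; B=2 C=3 P=10
Draw 7: a1=0.747, a2=1.056, a3=12.090, a0=13.893; τ=−ln(0.8411)/13.893=0.012 → t=0.211; u2·a0=0.4136·13.893=5.746; a1+a2=1.803 < 5.746 ≤ a1+…+a3=13.893 → R3 fires; B=2 C=2 P=11
Draw 8: a1=0.498, a2=0.704, a3=8.866, a0=10.068; τ=−ln(0.2637)/10.068=0.132 → t=0.344 > T=0.22: stop.
Read off C at T=0.22: 2

C at T = 2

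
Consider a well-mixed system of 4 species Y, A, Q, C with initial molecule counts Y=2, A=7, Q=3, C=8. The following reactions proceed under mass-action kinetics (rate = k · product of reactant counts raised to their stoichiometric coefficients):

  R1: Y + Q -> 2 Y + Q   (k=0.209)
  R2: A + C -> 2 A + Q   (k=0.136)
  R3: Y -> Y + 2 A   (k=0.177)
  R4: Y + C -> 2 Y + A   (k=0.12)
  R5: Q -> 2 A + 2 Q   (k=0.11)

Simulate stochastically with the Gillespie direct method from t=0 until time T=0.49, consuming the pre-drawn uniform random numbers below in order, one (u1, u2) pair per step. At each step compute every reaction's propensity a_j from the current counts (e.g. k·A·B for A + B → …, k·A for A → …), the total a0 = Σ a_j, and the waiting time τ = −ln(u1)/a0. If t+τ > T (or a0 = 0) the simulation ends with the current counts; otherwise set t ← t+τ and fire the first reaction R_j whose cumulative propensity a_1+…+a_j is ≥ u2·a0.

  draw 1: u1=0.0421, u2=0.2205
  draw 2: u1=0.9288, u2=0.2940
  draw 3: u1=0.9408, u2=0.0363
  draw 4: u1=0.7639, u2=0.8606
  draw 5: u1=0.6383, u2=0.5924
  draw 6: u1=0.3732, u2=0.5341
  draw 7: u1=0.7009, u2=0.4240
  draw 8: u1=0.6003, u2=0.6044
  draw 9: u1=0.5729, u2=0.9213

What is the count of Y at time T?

t=0.000: Y=2 A=7 Q=3 C=8
Draw 1: a1=1.254, a2=7.616, a3=0.354, a4=1.920, a5=0.330, a0=11.474; τ=−ln(0.0421)/11.474=0.276 → t=0.276; u2·a0=0.2205·11.474=2.530; a1=1.254 < 2.530 ≤ a1+a2=8.870 → R2 fires; Y=2 A=8 Q=4 C=7
Draw 2: a1=1.672, a2=7.616, a3=0.354, a4=1.680, a5=0.440, a0=11.762; τ=−ln(0.9288)/11.762=0.006 → t=0.282; u2·a0=0.2940·11.762=3.458; a1=1.672 < 3.458 ≤ a1+a2=9.288 → R2 fires; Y=2 A=9 Q=5 C=6
Draw 3: a1=2.090, a2=7.344, a3=0.354, a4=1.440, a5=0.550, a0=11.778; τ=−ln(0.9408)/11.778=0.005 → t=0.288; u2·a0=0.0363·11.778=0.428 ≤ a1=2.090 → R1 fires; Y=3 A=9 Q=5 C=6
Draw 4: a1=3.135, a2=7.344, a3=0.531, a4=2.160, a5=0.550, a0=13.720; τ=−ln(0.7639)/13.720=0.020 → t=0.307; u2·a0=0.8606·13.720=11.807; a1+…+a3=11.010 < 11.807 ≤ a1+…+a4=13.170 → R4 fires; Y=4 A=10 Q=5 C=5
Draw 5: a1=4.180, a2=6.800, a3=0.708, a4=2.400, a5=0.550, a0=14.638; τ=−ln(0.6383)/14.638=0.031 → t=0.338; u2·a0=0.5924·14.638=8.672; a1=4.180 < 8.672 ≤ a1+a2=10.980 → R2 fires; Y=4 A=11 Q=6 C=4
Draw 6: a1=5.016, a2=5.984, a3=0.708, a4=1.920, a5=0.660, a0=14.288; τ=−ln(0.3732)/14.288=0.069 → t=0.407; u2·a0=0.5341·14.288=7.631; a1=5.016 < 7.631 ≤ a1+a2=11.000 → R2 fires; Y=4 A=12 Q=7 C=3
Draw 7: a1=5.852, a2=4.896, a3=0.708, a4=1.440, a5=0.770, a0=13.666; τ=−ln(0.7009)/13.666=0.026 → t=0.433; u2·a0=0.4240·13.666=5.794 ≤ a1=5.852 → R1 fires; Y=5 A=12 Q=7 C=3
Draw 8: a1=7.315, a2=4.896, a3=0.885, a4=1.800, a5=0.770, a0=15.666; τ=−ln(0.6003)/15.666=0.033 → t=0.465; u2·a0=0.6044·15.666=9.469; a1=7.315 < 9.469 ≤ a1+a2=12.211 → R2 fires; Y=5 A=13 Q=8 C=2
Draw 9: a1=8.360, a2=3.536, a3=0.885, a4=1.200, a5=0.880, a0=14.861; τ=−ln(0.5729)/14.861=0.037 → t=0.503 > T=0.49: stop.
Read off Y at T=0.49: 5

Y at T = 5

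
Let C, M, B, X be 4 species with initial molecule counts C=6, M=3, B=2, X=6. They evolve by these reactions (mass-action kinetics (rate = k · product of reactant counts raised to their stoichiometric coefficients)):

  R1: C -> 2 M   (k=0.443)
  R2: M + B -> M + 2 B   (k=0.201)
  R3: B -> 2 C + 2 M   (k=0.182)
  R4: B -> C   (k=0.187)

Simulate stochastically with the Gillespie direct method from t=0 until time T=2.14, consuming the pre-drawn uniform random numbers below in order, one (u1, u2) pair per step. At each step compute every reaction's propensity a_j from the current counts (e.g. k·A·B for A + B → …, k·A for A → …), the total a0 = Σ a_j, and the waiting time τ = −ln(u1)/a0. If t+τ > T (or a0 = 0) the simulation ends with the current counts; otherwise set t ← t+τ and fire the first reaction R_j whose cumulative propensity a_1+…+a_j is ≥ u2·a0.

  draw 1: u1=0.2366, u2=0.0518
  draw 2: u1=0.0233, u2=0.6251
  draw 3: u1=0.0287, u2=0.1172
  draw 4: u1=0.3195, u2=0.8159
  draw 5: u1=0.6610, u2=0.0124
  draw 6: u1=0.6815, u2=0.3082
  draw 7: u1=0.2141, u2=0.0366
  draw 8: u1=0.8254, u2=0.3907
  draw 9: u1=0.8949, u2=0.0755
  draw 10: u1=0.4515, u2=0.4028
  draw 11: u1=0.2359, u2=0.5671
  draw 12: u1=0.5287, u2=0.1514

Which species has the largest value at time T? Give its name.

t=0.000: C=6 M=3 B=2 X=6
Draw 1: a1=2.658, a2=1.206, a3=0.364, a4=0.374, a0=4.602; τ=−ln(0.2366)/4.602=0.313 → t=0.313; u2·a0=0.0518·4.602=0.238 ≤ a1=2.658 → R1 fires; C=5 M=5 B=2 X=6
Draw 2: a1=2.215, a2=2.010, a3=0.364, a4=0.374, a0=4.963; τ=−ln(0.0233)/4.963=0.757 → t=1.071; u2·a0=0.6251·4.963=3.102; a1=2.215 < 3.102 ≤ a1+a2=4.225 → R2 fires; C=5 M=5 B=3 X=6
Draw 3: a1=2.215, a2=3.015, a3=0.546, a4=0.561, a0=6.337; τ=−ln(0.0287)/6.337=0.560 → t=1.631; u2·a0=0.1172·6.337=0.743 ≤ a1=2.215 → R1 fires; C=4 M=7 B=3 X=6
Draw 4: a1=1.772, a2=4.221, a3=0.546, a4=0.561, a0=7.100; τ=−ln(0.3195)/7.100=0.161 → t=1.792; u2·a0=0.8159·7.100=5.793; a1=1.772 < 5.793 ≤ a1+a2=5.993 → R2 fires; C=4 M=7 B=4 X=6
Draw 5: a1=1.772, a2=5.628, a3=0.728, a4=0.748, a0=8.876; τ=−ln(0.6610)/8.876=0.047 → t=1.838; u2·a0=0.0124·8.876=0.110 ≤ a1=1.772 → R1 fires; C=3 M=9 B=4 X=6
Draw 6: a1=1.329, a2=7.236, a3=0.728, a4=0.748, a0=10.041; τ=−ln(0.6815)/10.041=0.038 → t=1.877; u2·a0=0.3082·10.041=3.095; a1=1.329 < 3.095 ≤ a1+a2=8.565 → R2 fires; C=3 M=9 B=5 X=6
Draw 7: a1=1.329, a2=9.045, a3=0.910, a4=0.935, a0=12.219; τ=−ln(0.2141)/12.219=0.126 → t=2.003; u2·a0=0.0366·12.219=0.447 ≤ a1=1.329 → R1 fires; C=2 M=11 B=5 X=6
Draw 8: a1=0.886, a2=11.055, a3=0.910, a4=0.935, a0=13.786; τ=−ln(0.8254)/13.786=0.014 → t=2.017; u2·a0=0.3907·13.786=5.386; a1=0.886 < 5.386 ≤ a1+a2=11.941 → R2 fires; C=2 M=11 B=6 X=6
Draw 9: a1=0.886, a2=13.266, a3=1.092, a4=1.122, a0=16.366; τ=−ln(0.8949)/16.366=0.007 → t=2.023; u2·a0=0.0755·16.366=1.236; a1=0.886 < 1.236 ≤ a1+a2=14.152 → R2 fires; C=2 M=11 B=7 X=6
Draw 10: a1=0.886, a2=15.477, a3=1.274, a4=1.309, a0=18.946; τ=−ln(0.4515)/18.946=0.042 → t=2.065; u2·a0=0.4028·18.946=7.631; a1=0.886 < 7.631 ≤ a1+a2=16.363 → R2 fires; C=2 M=11 B=8 X=6
Draw 11: a1=0.886, a2=17.688, a3=1.456, a4=1.496, a0=21.526; τ=−ln(0.2359)/21.526=0.067 → t=2.132; u2·a0=0.5671·21.526=12.207; a1=0.886 < 12.207 ≤ a1+a2=18.574 → R2 fires; C=2 M=11 B=9 X=6
Draw 12: a1=0.886, a2=19.899, a3=1.638, a4=1.683, a0=24.106; τ=−ln(0.5287)/24.106=0.026 → t=2.159 > T=2.14: stop.
At T=2.14: C=2 M=11 B=9 X=6; the largest is M.

Dominant species at T: M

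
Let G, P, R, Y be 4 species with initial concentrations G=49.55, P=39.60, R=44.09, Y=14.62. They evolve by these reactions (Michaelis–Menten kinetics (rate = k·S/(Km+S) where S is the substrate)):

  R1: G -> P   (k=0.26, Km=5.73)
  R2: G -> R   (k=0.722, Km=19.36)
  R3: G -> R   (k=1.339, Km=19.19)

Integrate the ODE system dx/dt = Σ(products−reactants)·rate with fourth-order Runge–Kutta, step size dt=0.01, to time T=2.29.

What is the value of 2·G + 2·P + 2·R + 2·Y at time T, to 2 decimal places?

Value at T = 295.72

Check how each reaction changes W = 2·G + 2·P + 2·R + 2·Y (weight of products minus weight of reactants):
R1: G -> P: (2·1) − (2·1) = 2 − 2 = 0
R2: G -> R: (2·1) − (2·1) = 2 − 2 = 0
R3: G -> R: (2·1) − (2·1) = 2 − 2 = 0
Every reaction leaves W unchanged, so W is conserved and no simulation is needed: W(T) = W(0) = 2·49.55 + 2·39.60 + 2·44.09 + 2·14.62 = 295.72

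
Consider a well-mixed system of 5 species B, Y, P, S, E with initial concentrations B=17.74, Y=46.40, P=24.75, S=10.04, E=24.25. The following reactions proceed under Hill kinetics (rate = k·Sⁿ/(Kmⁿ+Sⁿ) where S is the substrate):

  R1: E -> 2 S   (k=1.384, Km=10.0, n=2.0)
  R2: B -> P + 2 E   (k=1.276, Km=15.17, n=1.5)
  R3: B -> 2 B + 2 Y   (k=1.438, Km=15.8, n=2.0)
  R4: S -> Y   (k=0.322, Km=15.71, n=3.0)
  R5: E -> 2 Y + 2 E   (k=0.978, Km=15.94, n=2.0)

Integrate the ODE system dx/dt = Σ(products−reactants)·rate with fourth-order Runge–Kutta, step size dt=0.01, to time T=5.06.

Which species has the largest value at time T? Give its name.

RK4 with dt=0.01: 506 steps to T=5.06. Trajectory (selected grid times):
t=0.00: B=17.74 Y=46.40 P=24.75 S=10.04 E=24.25
t=0.56: B=17.79 Y=48.11 P=25.15 S=11.33 E=24.77
t=1.12: B=17.84 Y=49.85 P=25.55 S=12.61 E=25.29
t=1.69: B=17.89 Y=51.64 P=25.96 S=13.91 E=25.82
t=2.25: B=17.94 Y=53.42 P=26.36 S=15.18 E=26.35
t=2.81: B=18.00 Y=55.23 P=26.76 S=16.45 E=26.88
t=3.37: B=18.05 Y=57.06 P=27.16 S=17.71 E=27.41
t=3.94: B=18.10 Y=58.93 P=27.58 S=18.99 E=27.95
t=4.50: B=18.15 Y=60.80 P=27.98 S=20.25 E=28.49
t=5.06: B=18.21 Y=62.68 P=28.39 S=21.51 E=29.03
At T=5.06: B=18.21 Y=62.68 P=28.39 S=21.51 E=29.03; the largest is Y.

Dominant species at T: Y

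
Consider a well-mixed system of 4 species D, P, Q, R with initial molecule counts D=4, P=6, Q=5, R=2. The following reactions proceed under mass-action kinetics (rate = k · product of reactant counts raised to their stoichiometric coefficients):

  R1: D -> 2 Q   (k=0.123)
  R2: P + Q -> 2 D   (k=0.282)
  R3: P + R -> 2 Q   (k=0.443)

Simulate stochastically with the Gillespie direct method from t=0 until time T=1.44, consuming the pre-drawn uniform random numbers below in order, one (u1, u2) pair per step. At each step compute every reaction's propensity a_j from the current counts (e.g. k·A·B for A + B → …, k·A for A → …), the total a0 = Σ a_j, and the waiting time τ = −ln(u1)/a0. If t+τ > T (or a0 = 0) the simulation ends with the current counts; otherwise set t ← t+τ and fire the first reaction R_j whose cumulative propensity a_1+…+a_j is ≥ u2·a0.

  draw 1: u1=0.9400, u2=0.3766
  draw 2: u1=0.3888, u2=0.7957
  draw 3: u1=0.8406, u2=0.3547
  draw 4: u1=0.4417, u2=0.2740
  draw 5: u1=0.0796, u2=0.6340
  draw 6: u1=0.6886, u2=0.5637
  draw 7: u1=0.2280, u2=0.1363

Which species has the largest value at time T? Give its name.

t=0.000: D=4 P=6 Q=5 R=2
Draw 1: a1=0.492, a2=8.460, a3=5.316, a0=14.268; τ=−ln(0.9400)/14.268=0.004 → t=0.004; u2·a0=0.3766·14.268=5.373; a1=0.492 < 5.373 ≤ a1+a2=8.952 → R2 fires; D=6 P=5 Q=4 R=2
Draw 2: a1=0.738, a2=5.640, a3=4.430, a0=10.808; τ=−ln(0.3888)/10.808=0.087 → t=0.092; u2·a0=0.7957·10.808=8.600; a1+a2=6.378 < 8.600 ≤ a1+…+a3=10.808 → R3 fires; D=6 P=4 Q=6 R=1
Draw 3: a1=0.738, a2=6.768, a3=1.772, a0=9.278; τ=−ln(0.8406)/9.278=0.019 → t=0.110; u2·a0=0.3547·9.278=3.291; a1=0.738 < 3.291 ≤ a1+a2=7.506 → R2 fires; D=8 P=3 Q=5 R=1
Draw 4: a1=0.984, a2=4.230, a3=1.329, a0=6.543; τ=−ln(0.4417)/6.543=0.125 → t=0.235; u2·a0=0.2740·6.543=1.793; a1=0.984 < 1.793 ≤ a1+a2=5.214 → R2 fires; D=10 P=2 Q=4 R=1
Draw 5: a1=1.230, a2=2.256, a3=0.886, a0=4.372; τ=−ln(0.0796)/4.372=0.579 → t=0.814; u2·a0=0.6340·4.372=2.772; a1=1.230 < 2.772 ≤ a1+a2=3.486 → R2 fires; D=12 P=1 Q=3 R=1
Draw 6: a1=1.476, a2=0.846, a3=0.443, a0=2.765; τ=−ln(0.6886)/2.765=0.135 → t=0.949; u2·a0=0.5637·2.765=1.559; a1=1.476 < 1.559 ≤ a1+a2=2.322 → R2 fires; D=14 P=0 Q=2 R=1
Draw 7: a1=1.722, a2=0.000, a3=0.000, a0=1.722; τ=−ln(0.2280)/1.722=0.859 → t=1.808 > T=1.44: stop.
At T=1.44: D=14 P=0 Q=2 R=1; the largest is D.

Dominant species at T: D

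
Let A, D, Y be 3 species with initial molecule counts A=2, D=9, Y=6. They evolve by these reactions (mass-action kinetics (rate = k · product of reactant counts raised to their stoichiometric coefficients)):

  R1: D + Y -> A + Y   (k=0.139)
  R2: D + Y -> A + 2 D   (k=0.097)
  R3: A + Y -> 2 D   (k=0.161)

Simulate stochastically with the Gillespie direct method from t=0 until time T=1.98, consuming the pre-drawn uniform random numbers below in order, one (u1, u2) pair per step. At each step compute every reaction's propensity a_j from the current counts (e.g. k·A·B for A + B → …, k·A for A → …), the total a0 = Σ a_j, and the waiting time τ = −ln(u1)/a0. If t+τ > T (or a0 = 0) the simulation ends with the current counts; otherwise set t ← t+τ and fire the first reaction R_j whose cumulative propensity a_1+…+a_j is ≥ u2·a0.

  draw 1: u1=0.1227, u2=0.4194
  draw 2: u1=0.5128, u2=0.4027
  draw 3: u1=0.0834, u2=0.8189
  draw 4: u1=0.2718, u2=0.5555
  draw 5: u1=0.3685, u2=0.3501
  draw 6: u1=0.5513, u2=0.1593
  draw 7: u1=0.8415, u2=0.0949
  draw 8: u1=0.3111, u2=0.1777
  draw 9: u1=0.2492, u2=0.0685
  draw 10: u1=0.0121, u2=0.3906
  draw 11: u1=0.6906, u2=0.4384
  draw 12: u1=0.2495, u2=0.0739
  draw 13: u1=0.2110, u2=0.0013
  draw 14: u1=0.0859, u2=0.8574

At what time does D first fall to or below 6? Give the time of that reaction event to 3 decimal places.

t=0.000: A=2 D=9 Y=6
Draw 1: a1=7.506, a2=5.238, a3=1.932, a0=14.676; τ=−ln(0.1227)/14.676=0.143 → t=0.143; u2·a0=0.4194·14.676=6.155 ≤ a1=7.506 → R1 fires; A=3 D=8 Y=6
Draw 2: a1=6.672, a2=4.656, a3=2.898, a0=14.226; τ=−ln(0.5128)/14.226=0.047 → t=0.190; u2·a0=0.4027·14.226=5.729 ≤ a1=6.672 → R1 fires; A=4 D=7 Y=6
Draw 3: a1=5.838, a2=4.074, a3=3.864, a0=13.776; τ=−ln(0.0834)/13.776=0.180 → t=0.370; u2·a0=0.8189·13.776=11.281; a1+a2=9.912 < 11.281 ≤ a1+…+a3=13.776 → R3 fires; A=3 D=9 Y=5
Draw 4: a1=6.255, a2=4.365, a3=2.415, a0=13.035; τ=−ln(0.2718)/13.035=0.100 → t=0.470; u2·a0=0.5555·13.035=7.241; a1=6.255 < 7.241 ≤ a1+a2=10.620 → R2 fires; A=4 D=10 Y=4
Draw 5: a1=5.560, a2=3.880, a3=2.576, a0=12.016; τ=−ln(0.3685)/12.016=0.083 → t=0.553; u2·a0=0.3501·12.016=4.207 ≤ a1=5.560 → R1 fires; A=5 D=9 Y=4
Draw 6: a1=5.004, a2=3.492, a3=3.220, a0=11.716; τ=−ln(0.5513)/11.716=0.051 → t=0.604; u2·a0=0.1593·11.716=1.866 ≤ a1=5.004 → R1 fires; A=6 D=8 Y=4
Draw 7: a1=4.448, a2=3.104, a3=3.864, a0=11.416; τ=−ln(0.8415)/11.416=0.015 → t=0.619; u2·a0=0.0949·11.416=1.083 ≤ a1=4.448 → R1 fires; A=7 D=7 Y=4
Draw 8: a1=3.892, a2=2.716, a3=4.508, a0=11.116; τ=−ln(0.3111)/11.116=0.105 → t=0.724; u2·a0=0.1777·11.116=1.975 ≤ a1=3.892 → R1 fires; A=8 D=6 Y=4
Draw 9: a1=3.336, a2=2.328, a3=5.152, a0=10.816; τ=−ln(0.2492)/10.816=0.128 → t=0.853; u2·a0=0.0685·10.816=0.741 ≤ a1=3.336 → R1 fires; A=9 D=5 Y=4
Draw 10: a1=2.780, a2=1.940, a3=5.796, a0=10.516; τ=−ln(0.0121)/10.516=0.420 → t=1.272; u2·a0=0.3906·10.516=4.108; a1=2.780 < 4.108 ≤ a1+a2=4.720 → R2 fires; A=10 D=6 Y=3
Draw 11: a1=2.502, a2=1.746, a3=4.830, a0=9.078; τ=−ln(0.6906)/9.078=0.041 → t=1.313; u2·a0=0.4384·9.078=3.980; a1=2.502 < 3.980 ≤ a1+a2=4.248 → R2 fires; A=11 D=7 Y=2
Draw 12: a1=1.946, a2=1.358, a3=3.542, a0=6.846; τ=−ln(0.2495)/6.846=0.203 → t=1.516; u2·a0=0.0739·6.846=0.506 ≤ a1=1.946 → R1 fires; A=12 D=6 Y=2
Draw 13: a1=1.668, a2=1.164, a3=3.864, a0=6.696; τ=−ln(0.2110)/6.696=0.232 → t=1.748; u2·a0=0.0013·6.696=0.009 ≤ a1=1.668 → R1 fires; A=13 D=5 Y=2
Draw 14: a1=1.390, a2=0.970, a3=4.186, a0=6.546; τ=−ln(0.0859)/6.546=0.375 → t=2.123 > T=1.98: stop.
D first becomes ≤ 6 when it reaches 6 at the event at t=0.724.

Threshold first reached at t = 0.724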